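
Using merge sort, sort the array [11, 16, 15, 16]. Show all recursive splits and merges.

Merge sort trace:

Split: [11, 16, 15, 16] -> [11, 16] and [15, 16]
  Split: [11, 16] -> [11] and [16]
  Merge: [11] + [16] -> [11, 16]
  Split: [15, 16] -> [15] and [16]
  Merge: [15] + [16] -> [15, 16]
Merge: [11, 16] + [15, 16] -> [11, 15, 16, 16]

Final sorted array: [11, 15, 16, 16]

The merge sort proceeds by recursively splitting the array and merging sorted halves.
After all merges, the sorted array is [11, 15, 16, 16].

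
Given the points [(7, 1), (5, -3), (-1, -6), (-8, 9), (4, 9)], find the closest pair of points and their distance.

Computing all pairwise distances among 5 points:

d((7, 1), (5, -3)) = 4.4721 <-- minimum
d((7, 1), (-1, -6)) = 10.6301
d((7, 1), (-8, 9)) = 17.0
d((7, 1), (4, 9)) = 8.544
d((5, -3), (-1, -6)) = 6.7082
d((5, -3), (-8, 9)) = 17.6918
d((5, -3), (4, 9)) = 12.0416
d((-1, -6), (-8, 9)) = 16.5529
d((-1, -6), (4, 9)) = 15.8114
d((-8, 9), (4, 9)) = 12.0

Closest pair: (7, 1) and (5, -3) with distance 4.4721

The closest pair is (7, 1) and (5, -3) with Euclidean distance 4.4721. For 5 points, brute-force pairwise comparison is shown above. For large n, the divide-and-conquer algorithm (sort by x, recurse on halves, check the dividing strip) achieves O(n log n).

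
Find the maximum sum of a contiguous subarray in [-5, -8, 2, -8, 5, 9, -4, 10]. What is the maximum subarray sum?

Using Kadane's algorithm on [-5, -8, 2, -8, 5, 9, -4, 10]:

Scanning through the array:
Position 1 (value -8): max_ending_here = -8, max_so_far = -5
Position 2 (value 2): max_ending_here = 2, max_so_far = 2
Position 3 (value -8): max_ending_here = -6, max_so_far = 2
Position 4 (value 5): max_ending_here = 5, max_so_far = 5
Position 5 (value 9): max_ending_here = 14, max_so_far = 14
Position 6 (value -4): max_ending_here = 10, max_so_far = 14
Position 7 (value 10): max_ending_here = 20, max_so_far = 20

Maximum subarray: [5, 9, -4, 10]
Maximum sum: 20

The maximum subarray is [5, 9, -4, 10] with sum 20. This subarray runs from index 4 to index 7.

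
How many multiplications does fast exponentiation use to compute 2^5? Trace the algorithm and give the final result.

Computing 2^5 by squaring (build up from 2^1; each line after the first costs one multiplication):

2^1 = 2
2^2 = (2^1)^2 = 2^2 = 4
2^4 = (2^2)^2 = 4^2 = 16
2^5 = 2 * 2^4 = 2 * 16 = 32

Result: 32
Multiplications needed: 3 (3 lines after 2^1)

2^5 = 32. Using exponentiation by squaring, this requires 3 multiplications. The key idea: if the exponent is even, square the half-power; if odd, multiply by the base once.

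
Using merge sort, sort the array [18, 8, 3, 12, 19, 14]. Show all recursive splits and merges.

Merge sort trace:

Split: [18, 8, 3, 12, 19, 14] -> [18, 8, 3] and [12, 19, 14]
  Split: [18, 8, 3] -> [18] and [8, 3]
    Split: [8, 3] -> [8] and [3]
    Merge: [8] + [3] -> [3, 8]
  Merge: [18] + [3, 8] -> [3, 8, 18]
  Split: [12, 19, 14] -> [12] and [19, 14]
    Split: [19, 14] -> [19] and [14]
    Merge: [19] + [14] -> [14, 19]
  Merge: [12] + [14, 19] -> [12, 14, 19]
Merge: [3, 8, 18] + [12, 14, 19] -> [3, 8, 12, 14, 18, 19]

Final sorted array: [3, 8, 12, 14, 18, 19]

The merge sort proceeds by recursively splitting the array and merging sorted halves.
After all merges, the sorted array is [3, 8, 12, 14, 18, 19].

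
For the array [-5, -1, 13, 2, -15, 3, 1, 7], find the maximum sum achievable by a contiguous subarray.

Using Kadane's algorithm on [-5, -1, 13, 2, -15, 3, 1, 7]:

Scanning through the array:
Position 1 (value -1): max_ending_here = -1, max_so_far = -1
Position 2 (value 13): max_ending_here = 13, max_so_far = 13
Position 3 (value 2): max_ending_here = 15, max_so_far = 15
Position 4 (value -15): max_ending_here = 0, max_so_far = 15
Position 5 (value 3): max_ending_here = 3, max_so_far = 15
Position 6 (value 1): max_ending_here = 4, max_so_far = 15
Position 7 (value 7): max_ending_here = 11, max_so_far = 15

Maximum subarray: [13, 2]
Maximum sum: 15

The maximum subarray is [13, 2] with sum 15. This subarray runs from index 2 to index 3.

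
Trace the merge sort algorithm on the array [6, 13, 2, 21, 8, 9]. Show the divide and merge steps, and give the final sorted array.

Merge sort trace:

Split: [6, 13, 2, 21, 8, 9] -> [6, 13, 2] and [21, 8, 9]
  Split: [6, 13, 2] -> [6] and [13, 2]
    Split: [13, 2] -> [13] and [2]
    Merge: [13] + [2] -> [2, 13]
  Merge: [6] + [2, 13] -> [2, 6, 13]
  Split: [21, 8, 9] -> [21] and [8, 9]
    Split: [8, 9] -> [8] and [9]
    Merge: [8] + [9] -> [8, 9]
  Merge: [21] + [8, 9] -> [8, 9, 21]
Merge: [2, 6, 13] + [8, 9, 21] -> [2, 6, 8, 9, 13, 21]

Final sorted array: [2, 6, 8, 9, 13, 21]

The merge sort proceeds by recursively splitting the array and merging sorted halves.
After all merges, the sorted array is [2, 6, 8, 9, 13, 21].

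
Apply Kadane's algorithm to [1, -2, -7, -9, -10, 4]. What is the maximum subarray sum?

Using Kadane's algorithm on [1, -2, -7, -9, -10, 4]:

Scanning through the array:
Position 1 (value -2): max_ending_here = -1, max_so_far = 1
Position 2 (value -7): max_ending_here = -7, max_so_far = 1
Position 3 (value -9): max_ending_here = -9, max_so_far = 1
Position 4 (value -10): max_ending_here = -10, max_so_far = 1
Position 5 (value 4): max_ending_here = 4, max_so_far = 4

Maximum subarray: [4]
Maximum sum: 4

The maximum subarray is [4] with sum 4. This subarray runs from index 5 to index 5.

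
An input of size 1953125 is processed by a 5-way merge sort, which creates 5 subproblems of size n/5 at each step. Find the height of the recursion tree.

For divide and conquer with division factor 5:

Problem sizes at each level:
Level 0: 1953125
Level 1: 390625
Level 2: 78125
Level 3: 15625
Level 4: 3125
Level 5: 625
Level 6: 125
Level 7: 25
Level 8: 5
Level 9: 1

The root is level 0 and the size-1 base case is level 9 (the tree spans levels 0 through 9, i.e. 10 levels counting the root), so the depth is the number of divisions: log_5(1953125) = 9

The recursion tree depth is log_5(1953125) = 9. At each level, the problem size is divided by 5, so it takes 9 divisions to reduce to a base case of size 1. The algorithm makes 5 recursive calls at each level.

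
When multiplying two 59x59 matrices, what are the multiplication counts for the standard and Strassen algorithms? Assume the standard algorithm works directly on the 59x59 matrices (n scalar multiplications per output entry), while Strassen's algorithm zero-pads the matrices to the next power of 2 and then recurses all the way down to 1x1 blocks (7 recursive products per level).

Matrix multiplication for 59x59 matrices:

Strassen's algorithm requires power-of-2 dimensions. Pad 59x59 to 64x64 (next power of 2).

Standard algorithm: 59^3 = 205379 multiplications
Strassen's algorithm: 7^(log2(64)) = 7^6 = 117649 multiplications
Savings: 205379 - 117649 = 87730 multiplications

Standard: 205379 multiplications (59^3). Strassen: 117649 multiplications (7^6, after padding to 64x64). Strassen reduces 8 recursive multiplications to 7 at each level.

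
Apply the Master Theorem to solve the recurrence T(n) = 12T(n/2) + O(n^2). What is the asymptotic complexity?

Master Theorem for T(n) = 12T(n/2) + O(n^2):

a = 12, b = 2, c = 2
log_b(a) = log_2(12) = 3.5850

Case 1: c = 2 < log_2(12) = 3.5850
T(n) = O(n^(log_2 12))

For T(n) = 12T(n/2) + O(n^2): log_2(12) = 3.5850. This is Case 1 of the Master Theorem (c < log_b(a), work dominated by leaves), giving O(n^(log_2 12)).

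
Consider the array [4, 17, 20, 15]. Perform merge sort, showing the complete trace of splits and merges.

Merge sort trace:

Split: [4, 17, 20, 15] -> [4, 17] and [20, 15]
  Split: [4, 17] -> [4] and [17]
  Merge: [4] + [17] -> [4, 17]
  Split: [20, 15] -> [20] and [15]
  Merge: [20] + [15] -> [15, 20]
Merge: [4, 17] + [15, 20] -> [4, 15, 17, 20]

Final sorted array: [4, 15, 17, 20]

The merge sort proceeds by recursively splitting the array and merging sorted halves.
After all merges, the sorted array is [4, 15, 17, 20].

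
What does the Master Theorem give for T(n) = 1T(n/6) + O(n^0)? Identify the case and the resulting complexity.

Master Theorem for T(n) = 1T(n/6) + O(n^0):

a = 1, b = 6, c = 0
log_b(a) = log_6(1) = 0.0000

Case 2: c = 0 = log_6(1) = 0.0000
T(n) = O(n^0 log n) = O(log n)

For T(n) = 1T(n/6) + O(n^0): log_6(1) = 0.0000. This is Case 2 of the Master Theorem (c = log_b(a), equal work at all levels), giving O(log n).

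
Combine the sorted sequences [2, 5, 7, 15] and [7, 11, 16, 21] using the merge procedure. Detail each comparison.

Merging process:

Compare 2 vs 7: take 2 from left. Merged: [2]
Compare 5 vs 7: take 5 from left. Merged: [2, 5]
Compare 7 vs 7: take 7 from left. Merged: [2, 5, 7]
Compare 15 vs 7: take 7 from right. Merged: [2, 5, 7, 7]
Compare 15 vs 11: take 11 from right. Merged: [2, 5, 7, 7, 11]
Compare 15 vs 16: take 15 from left. Merged: [2, 5, 7, 7, 11, 15]
Append remaining from right: [16, 21]. Merged: [2, 5, 7, 7, 11, 15, 16, 21]

Final merged array: [2, 5, 7, 7, 11, 15, 16, 21]
Total comparisons: 6

The merged array is [2, 5, 7, 7, 11, 15, 16, 21], requiring 6 comparisons. The merge step runs in O(n) time where n is the total number of elements.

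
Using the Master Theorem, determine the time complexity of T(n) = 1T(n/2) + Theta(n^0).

Master Theorem for T(n) = 1T(n/2) + O(n^0):

a = 1, b = 2, c = 0
log_b(a) = log_2(1) = 0.0000

Case 2: c = 0 = log_2(1) = 0.0000
T(n) = O(n^0 log n) = O(log n)

For T(n) = 1T(n/2) + O(n^0): log_2(1) = 0.0000. This is Case 2 of the Master Theorem (c = log_b(a), equal work at all levels), giving O(log n).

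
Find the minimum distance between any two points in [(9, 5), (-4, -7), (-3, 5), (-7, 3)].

Computing all pairwise distances among 4 points:

d((9, 5), (-4, -7)) = 17.6918
d((9, 5), (-3, 5)) = 12.0
d((9, 5), (-7, 3)) = 16.1245
d((-4, -7), (-3, 5)) = 12.0416
d((-4, -7), (-7, 3)) = 10.4403
d((-3, 5), (-7, 3)) = 4.4721 <-- minimum

Closest pair: (-3, 5) and (-7, 3) with distance 4.4721

The closest pair is (-3, 5) and (-7, 3) with Euclidean distance 4.4721. For 4 points, brute-force pairwise comparison is shown above. For large n, the divide-and-conquer algorithm (sort by x, recurse on halves, check the dividing strip) achieves O(n log n).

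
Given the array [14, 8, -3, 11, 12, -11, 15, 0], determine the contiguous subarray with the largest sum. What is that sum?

Using Kadane's algorithm on [14, 8, -3, 11, 12, -11, 15, 0]:

Scanning through the array:
Position 1 (value 8): max_ending_here = 22, max_so_far = 22
Position 2 (value -3): max_ending_here = 19, max_so_far = 22
Position 3 (value 11): max_ending_here = 30, max_so_far = 30
Position 4 (value 12): max_ending_here = 42, max_so_far = 42
Position 5 (value -11): max_ending_here = 31, max_so_far = 42
Position 6 (value 15): max_ending_here = 46, max_so_far = 46
Position 7 (value 0): max_ending_here = 46, max_so_far = 46

Maximum subarray: [14, 8, -3, 11, 12, -11, 15]
Maximum sum: 46

The maximum subarray is [14, 8, -3, 11, 12, -11, 15] with sum 46. This subarray runs from index 0 to index 6.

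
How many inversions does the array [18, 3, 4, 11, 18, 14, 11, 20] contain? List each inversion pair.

Finding inversions in [18, 3, 4, 11, 18, 14, 11, 20]:

(0, 1): arr[0]=18 > arr[1]=3
(0, 2): arr[0]=18 > arr[2]=4
(0, 3): arr[0]=18 > arr[3]=11
(0, 5): arr[0]=18 > arr[5]=14
(0, 6): arr[0]=18 > arr[6]=11
(4, 5): arr[4]=18 > arr[5]=14
(4, 6): arr[4]=18 > arr[6]=11
(5, 6): arr[5]=14 > arr[6]=11

Total inversions: 8

The array has 8 inversion(s): (0,1), (0,2), (0,3), (0,5), (0,6), (4,5), (4,6), (5,6). Each pair (i,j) satisfies i < j and arr[i] > arr[j].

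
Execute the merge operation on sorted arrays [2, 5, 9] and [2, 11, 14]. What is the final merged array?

Merging process:

Compare 2 vs 2: take 2 from left. Merged: [2]
Compare 5 vs 2: take 2 from right. Merged: [2, 2]
Compare 5 vs 11: take 5 from left. Merged: [2, 2, 5]
Compare 9 vs 11: take 9 from left. Merged: [2, 2, 5, 9]
Append remaining from right: [11, 14]. Merged: [2, 2, 5, 9, 11, 14]

Final merged array: [2, 2, 5, 9, 11, 14]
Total comparisons: 4

The merged array is [2, 2, 5, 9, 11, 14], requiring 4 comparisons. The merge step runs in O(n) time where n is the total number of elements.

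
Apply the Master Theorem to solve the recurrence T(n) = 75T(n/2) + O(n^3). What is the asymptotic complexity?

Master Theorem for T(n) = 75T(n/2) + O(n^3):

a = 75, b = 2, c = 3
log_b(a) = log_2(75) = 6.2288

Case 1: c = 3 < log_2(75) = 6.2288
T(n) = O(n^(log_2 75))

For T(n) = 75T(n/2) + O(n^3): log_2(75) = 6.2288. This is Case 1 of the Master Theorem (c < log_b(a), work dominated by leaves), giving O(n^(log_2 75)).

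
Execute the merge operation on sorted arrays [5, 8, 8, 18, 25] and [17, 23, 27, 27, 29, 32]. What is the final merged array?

Merging process:

Compare 5 vs 17: take 5 from left. Merged: [5]
Compare 8 vs 17: take 8 from left. Merged: [5, 8]
Compare 8 vs 17: take 8 from left. Merged: [5, 8, 8]
Compare 18 vs 17: take 17 from right. Merged: [5, 8, 8, 17]
Compare 18 vs 23: take 18 from left. Merged: [5, 8, 8, 17, 18]
Compare 25 vs 23: take 23 from right. Merged: [5, 8, 8, 17, 18, 23]
Compare 25 vs 27: take 25 from left. Merged: [5, 8, 8, 17, 18, 23, 25]
Append remaining from right: [27, 27, 29, 32]. Merged: [5, 8, 8, 17, 18, 23, 25, 27, 27, 29, 32]

Final merged array: [5, 8, 8, 17, 18, 23, 25, 27, 27, 29, 32]
Total comparisons: 7

The merged array is [5, 8, 8, 17, 18, 23, 25, 27, 27, 29, 32], requiring 7 comparisons. The merge step runs in O(n) time where n is the total number of elements.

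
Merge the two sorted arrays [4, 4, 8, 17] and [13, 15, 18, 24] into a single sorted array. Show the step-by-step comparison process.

Merging process:

Compare 4 vs 13: take 4 from left. Merged: [4]
Compare 4 vs 13: take 4 from left. Merged: [4, 4]
Compare 8 vs 13: take 8 from left. Merged: [4, 4, 8]
Compare 17 vs 13: take 13 from right. Merged: [4, 4, 8, 13]
Compare 17 vs 15: take 15 from right. Merged: [4, 4, 8, 13, 15]
Compare 17 vs 18: take 17 from left. Merged: [4, 4, 8, 13, 15, 17]
Append remaining from right: [18, 24]. Merged: [4, 4, 8, 13, 15, 17, 18, 24]

Final merged array: [4, 4, 8, 13, 15, 17, 18, 24]
Total comparisons: 6

The merged array is [4, 4, 8, 13, 15, 17, 18, 24], requiring 6 comparisons. The merge step runs in O(n) time where n is the total number of elements.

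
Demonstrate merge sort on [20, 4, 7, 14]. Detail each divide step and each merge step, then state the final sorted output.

Merge sort trace:

Split: [20, 4, 7, 14] -> [20, 4] and [7, 14]
  Split: [20, 4] -> [20] and [4]
  Merge: [20] + [4] -> [4, 20]
  Split: [7, 14] -> [7] and [14]
  Merge: [7] + [14] -> [7, 14]
Merge: [4, 20] + [7, 14] -> [4, 7, 14, 20]

Final sorted array: [4, 7, 14, 20]

The merge sort proceeds by recursively splitting the array and merging sorted halves.
After all merges, the sorted array is [4, 7, 14, 20].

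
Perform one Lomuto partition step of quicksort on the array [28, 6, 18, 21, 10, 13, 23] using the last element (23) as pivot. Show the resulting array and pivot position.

Lomuto partition with pivot = 23:

Initial array: [28, 6, 18, 21, 10, 13, 23]

arr[0]=28 > 23: no swap
arr[1]=6 <= 23: swap with position 0, array becomes [6, 28, 18, 21, 10, 13, 23]
arr[2]=18 <= 23: swap with position 1, array becomes [6, 18, 28, 21, 10, 13, 23]
arr[3]=21 <= 23: swap with position 2, array becomes [6, 18, 21, 28, 10, 13, 23]
arr[4]=10 <= 23: swap with position 3, array becomes [6, 18, 21, 10, 28, 13, 23]
arr[5]=13 <= 23: swap with position 4, array becomes [6, 18, 21, 10, 13, 28, 23]

Place pivot at position 5: [6, 18, 21, 10, 13, 23, 28]
Pivot position: 5

After partitioning with pivot 23, the array becomes [6, 18, 21, 10, 13, 23, 28]. The pivot is placed at index 5. All elements to the left of the pivot are <= 23, and all elements to the right are > 23.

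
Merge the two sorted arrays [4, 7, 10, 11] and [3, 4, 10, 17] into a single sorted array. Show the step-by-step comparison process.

Merging process:

Compare 4 vs 3: take 3 from right. Merged: [3]
Compare 4 vs 4: take 4 from left. Merged: [3, 4]
Compare 7 vs 4: take 4 from right. Merged: [3, 4, 4]
Compare 7 vs 10: take 7 from left. Merged: [3, 4, 4, 7]
Compare 10 vs 10: take 10 from left. Merged: [3, 4, 4, 7, 10]
Compare 11 vs 10: take 10 from right. Merged: [3, 4, 4, 7, 10, 10]
Compare 11 vs 17: take 11 from left. Merged: [3, 4, 4, 7, 10, 10, 11]
Append remaining from right: [17]. Merged: [3, 4, 4, 7, 10, 10, 11, 17]

Final merged array: [3, 4, 4, 7, 10, 10, 11, 17]
Total comparisons: 7

The merged array is [3, 4, 4, 7, 10, 10, 11, 17], requiring 7 comparisons. The merge step runs in O(n) time where n is the total number of elements.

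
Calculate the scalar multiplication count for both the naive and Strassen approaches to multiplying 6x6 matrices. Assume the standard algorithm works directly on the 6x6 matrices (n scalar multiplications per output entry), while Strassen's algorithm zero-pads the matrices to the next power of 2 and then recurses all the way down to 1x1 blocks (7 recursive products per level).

Matrix multiplication for 6x6 matrices:

Strassen's algorithm requires power-of-2 dimensions. Pad 6x6 to 8x8 (next power of 2).

Standard algorithm: 6^3 = 216 multiplications
Strassen's algorithm: 7^(log2(8)) = 7^3 = 343 multiplications
Difference: 216 - 343 = -127 (Strassen uses MORE here due to padding overhead — for small or just-over-power-of-2 n, padding can outweigh the per-level savings)

Standard: 216 multiplications (6^3). Strassen: 343 multiplications (7^3, after padding to 8x8). Strassen reduces 8 recursive multiplications to 7 at each level.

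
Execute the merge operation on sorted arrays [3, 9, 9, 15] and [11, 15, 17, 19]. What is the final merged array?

Merging process:

Compare 3 vs 11: take 3 from left. Merged: [3]
Compare 9 vs 11: take 9 from left. Merged: [3, 9]
Compare 9 vs 11: take 9 from left. Merged: [3, 9, 9]
Compare 15 vs 11: take 11 from right. Merged: [3, 9, 9, 11]
Compare 15 vs 15: take 15 from left. Merged: [3, 9, 9, 11, 15]
Append remaining from right: [15, 17, 19]. Merged: [3, 9, 9, 11, 15, 15, 17, 19]

Final merged array: [3, 9, 9, 11, 15, 15, 17, 19]
Total comparisons: 5

The merged array is [3, 9, 9, 11, 15, 15, 17, 19], requiring 5 comparisons. The merge step runs in O(n) time where n is the total number of elements.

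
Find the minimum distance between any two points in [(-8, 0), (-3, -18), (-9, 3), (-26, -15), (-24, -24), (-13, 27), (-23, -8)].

Computing all pairwise distances among 7 points:

d((-8, 0), (-3, -18)) = 18.6815
d((-8, 0), (-9, 3)) = 3.1623 <-- minimum
d((-8, 0), (-26, -15)) = 23.4307
d((-8, 0), (-24, -24)) = 28.8444
d((-8, 0), (-13, 27)) = 27.4591
d((-8, 0), (-23, -8)) = 17.0
d((-3, -18), (-9, 3)) = 21.8403
d((-3, -18), (-26, -15)) = 23.1948
d((-3, -18), (-24, -24)) = 21.8403
d((-3, -18), (-13, 27)) = 46.0977
d((-3, -18), (-23, -8)) = 22.3607
d((-9, 3), (-26, -15)) = 24.7588
d((-9, 3), (-24, -24)) = 30.8869
d((-9, 3), (-13, 27)) = 24.3311
d((-9, 3), (-23, -8)) = 17.8045
d((-26, -15), (-24, -24)) = 9.2195
d((-26, -15), (-13, 27)) = 43.9659
d((-26, -15), (-23, -8)) = 7.6158
d((-24, -24), (-13, 27)) = 52.1728
d((-24, -24), (-23, -8)) = 16.0312
d((-13, 27), (-23, -8)) = 36.4005

Closest pair: (-8, 0) and (-9, 3) with distance 3.1623

The closest pair is (-8, 0) and (-9, 3) with Euclidean distance 3.1623. For 7 points, brute-force pairwise comparison is shown above. For large n, the divide-and-conquer algorithm (sort by x, recurse on halves, check the dividing strip) achieves O(n log n).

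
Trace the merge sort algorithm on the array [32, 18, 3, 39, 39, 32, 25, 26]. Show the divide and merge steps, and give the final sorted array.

Merge sort trace:

Split: [32, 18, 3, 39, 39, 32, 25, 26] -> [32, 18, 3, 39] and [39, 32, 25, 26]
  Split: [32, 18, 3, 39] -> [32, 18] and [3, 39]
    Split: [32, 18] -> [32] and [18]
    Merge: [32] + [18] -> [18, 32]
    Split: [3, 39] -> [3] and [39]
    Merge: [3] + [39] -> [3, 39]
  Merge: [18, 32] + [3, 39] -> [3, 18, 32, 39]
  Split: [39, 32, 25, 26] -> [39, 32] and [25, 26]
    Split: [39, 32] -> [39] and [32]
    Merge: [39] + [32] -> [32, 39]
    Split: [25, 26] -> [25] and [26]
    Merge: [25] + [26] -> [25, 26]
  Merge: [32, 39] + [25, 26] -> [25, 26, 32, 39]
Merge: [3, 18, 32, 39] + [25, 26, 32, 39] -> [3, 18, 25, 26, 32, 32, 39, 39]

Final sorted array: [3, 18, 25, 26, 32, 32, 39, 39]

The merge sort proceeds by recursively splitting the array and merging sorted halves.
After all merges, the sorted array is [3, 18, 25, 26, 32, 32, 39, 39].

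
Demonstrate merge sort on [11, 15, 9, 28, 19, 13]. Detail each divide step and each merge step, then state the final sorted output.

Merge sort trace:

Split: [11, 15, 9, 28, 19, 13] -> [11, 15, 9] and [28, 19, 13]
  Split: [11, 15, 9] -> [11] and [15, 9]
    Split: [15, 9] -> [15] and [9]
    Merge: [15] + [9] -> [9, 15]
  Merge: [11] + [9, 15] -> [9, 11, 15]
  Split: [28, 19, 13] -> [28] and [19, 13]
    Split: [19, 13] -> [19] and [13]
    Merge: [19] + [13] -> [13, 19]
  Merge: [28] + [13, 19] -> [13, 19, 28]
Merge: [9, 11, 15] + [13, 19, 28] -> [9, 11, 13, 15, 19, 28]

Final sorted array: [9, 11, 13, 15, 19, 28]

The merge sort proceeds by recursively splitting the array and merging sorted halves.
After all merges, the sorted array is [9, 11, 13, 15, 19, 28].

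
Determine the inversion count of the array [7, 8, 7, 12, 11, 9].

Finding inversions in [7, 8, 7, 12, 11, 9]:

(1, 2): arr[1]=8 > arr[2]=7
(3, 4): arr[3]=12 > arr[4]=11
(3, 5): arr[3]=12 > arr[5]=9
(4, 5): arr[4]=11 > arr[5]=9

Total inversions: 4

The array has 4 inversion(s): (1,2), (3,4), (3,5), (4,5). Each pair (i,j) satisfies i < j and arr[i] > arr[j].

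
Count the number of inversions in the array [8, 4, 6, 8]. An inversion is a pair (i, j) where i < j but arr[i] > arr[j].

Finding inversions in [8, 4, 6, 8]:

(0, 1): arr[0]=8 > arr[1]=4
(0, 2): arr[0]=8 > arr[2]=6

Total inversions: 2

The array has 2 inversion(s): (0,1), (0,2). Each pair (i,j) satisfies i < j and arr[i] > arr[j].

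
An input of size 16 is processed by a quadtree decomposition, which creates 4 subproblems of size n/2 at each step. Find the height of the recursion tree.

For divide and conquer with division factor 2:

Problem sizes at each level:
Level 0: 16
Level 1: 8
Level 2: 4
Level 3: 2
Level 4: 1

The root is level 0 and the size-1 base case is level 4 (the tree spans levels 0 through 4, i.e. 5 levels counting the root), so the depth is the number of divisions: log_2(16) = 4

The recursion tree depth is log_2(16) = 4. At each level, the problem size is divided by 2, so it takes 4 divisions to reduce to a base case of size 1. The algorithm makes 4 recursive calls at each level.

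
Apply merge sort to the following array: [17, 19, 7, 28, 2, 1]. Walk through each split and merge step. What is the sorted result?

Merge sort trace:

Split: [17, 19, 7, 28, 2, 1] -> [17, 19, 7] and [28, 2, 1]
  Split: [17, 19, 7] -> [17] and [19, 7]
    Split: [19, 7] -> [19] and [7]
    Merge: [19] + [7] -> [7, 19]
  Merge: [17] + [7, 19] -> [7, 17, 19]
  Split: [28, 2, 1] -> [28] and [2, 1]
    Split: [2, 1] -> [2] and [1]
    Merge: [2] + [1] -> [1, 2]
  Merge: [28] + [1, 2] -> [1, 2, 28]
Merge: [7, 17, 19] + [1, 2, 28] -> [1, 2, 7, 17, 19, 28]

Final sorted array: [1, 2, 7, 17, 19, 28]

The merge sort proceeds by recursively splitting the array and merging sorted halves.
After all merges, the sorted array is [1, 2, 7, 17, 19, 28].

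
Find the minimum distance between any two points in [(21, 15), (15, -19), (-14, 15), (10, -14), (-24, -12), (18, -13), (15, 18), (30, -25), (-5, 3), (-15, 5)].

Computing all pairwise distances among 10 points:

d((21, 15), (15, -19)) = 34.5254
d((21, 15), (-14, 15)) = 35.0
d((21, 15), (10, -14)) = 31.0161
d((21, 15), (-24, -12)) = 52.4786
d((21, 15), (18, -13)) = 28.1603
d((21, 15), (15, 18)) = 6.7082 <-- minimum
d((21, 15), (30, -25)) = 41.0
d((21, 15), (-5, 3)) = 28.6356
d((21, 15), (-15, 5)) = 37.3631
d((15, -19), (-14, 15)) = 44.6878
d((15, -19), (10, -14)) = 7.0711
d((15, -19), (-24, -12)) = 39.6232
d((15, -19), (18, -13)) = 6.7082 <-- minimum
d((15, -19), (15, 18)) = 37.0
d((15, -19), (30, -25)) = 16.1555
d((15, -19), (-5, 3)) = 29.7321
d((15, -19), (-15, 5)) = 38.4187
d((-14, 15), (10, -14)) = 37.6431
d((-14, 15), (-24, -12)) = 28.7924
d((-14, 15), (18, -13)) = 42.5206
d((-14, 15), (15, 18)) = 29.1548
d((-14, 15), (30, -25)) = 59.4643
d((-14, 15), (-5, 3)) = 15.0
d((-14, 15), (-15, 5)) = 10.0499
d((10, -14), (-24, -12)) = 34.0588
d((10, -14), (18, -13)) = 8.0623
d((10, -14), (15, 18)) = 32.3883
d((10, -14), (30, -25)) = 22.8254
d((10, -14), (-5, 3)) = 22.6716
d((10, -14), (-15, 5)) = 31.4006
d((-24, -12), (18, -13)) = 42.0119
d((-24, -12), (15, 18)) = 49.2037
d((-24, -12), (30, -25)) = 55.5428
d((-24, -12), (-5, 3)) = 24.2074
d((-24, -12), (-15, 5)) = 19.2354
d((18, -13), (15, 18)) = 31.1448
d((18, -13), (30, -25)) = 16.9706
d((18, -13), (-5, 3)) = 28.0179
d((18, -13), (-15, 5)) = 37.5899
d((15, 18), (30, -25)) = 45.5412
d((15, 18), (-5, 3)) = 25.0
d((15, 18), (-15, 5)) = 32.6956
d((30, -25), (-5, 3)) = 44.8219
d((30, -25), (-15, 5)) = 54.0833
d((-5, 3), (-15, 5)) = 10.198

Minimum distance: 6.7082 (tie among 2 pairs: (21, 15) and (15, 18); (15, -19) and (18, -13))

The minimum Euclidean distance is 6.7082. There is a tie: 2 pairs achieve this minimum — (21, 15) and (15, 18); (15, -19) and (18, -13). Any of these is a valid closest pair. For 10 points, brute-force pairwise comparison is shown above. For large n, the divide-and-conquer algorithm (sort by x, recurse on halves, check the dividing strip) achieves O(n log n).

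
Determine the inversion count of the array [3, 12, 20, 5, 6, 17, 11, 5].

Finding inversions in [3, 12, 20, 5, 6, 17, 11, 5]:

(1, 3): arr[1]=12 > arr[3]=5
(1, 4): arr[1]=12 > arr[4]=6
(1, 6): arr[1]=12 > arr[6]=11
(1, 7): arr[1]=12 > arr[7]=5
(2, 3): arr[2]=20 > arr[3]=5
(2, 4): arr[2]=20 > arr[4]=6
(2, 5): arr[2]=20 > arr[5]=17
(2, 6): arr[2]=20 > arr[6]=11
(2, 7): arr[2]=20 > arr[7]=5
(4, 7): arr[4]=6 > arr[7]=5
(5, 6): arr[5]=17 > arr[6]=11
(5, 7): arr[5]=17 > arr[7]=5
(6, 7): arr[6]=11 > arr[7]=5

Total inversions: 13

The array has 13 inversion(s): (1,3), (1,4), (1,6), (1,7), (2,3), (2,4), (2,5), (2,6), (2,7), (4,7), (5,6), (5,7), (6,7). Each pair (i,j) satisfies i < j and arr[i] > arr[j].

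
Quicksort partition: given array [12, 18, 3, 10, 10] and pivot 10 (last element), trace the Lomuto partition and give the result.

Lomuto partition with pivot = 10:

Initial array: [12, 18, 3, 10, 10]

arr[0]=12 > 10: no swap
arr[1]=18 > 10: no swap
arr[2]=3 <= 10: swap with position 0, array becomes [3, 18, 12, 10, 10]
arr[3]=10 <= 10: swap with position 1, array becomes [3, 10, 12, 18, 10]

Place pivot at position 2: [3, 10, 10, 18, 12]
Pivot position: 2

After partitioning with pivot 10, the array becomes [3, 10, 10, 18, 12]. The pivot is placed at index 2. All elements to the left of the pivot are <= 10, and all elements to the right are > 10.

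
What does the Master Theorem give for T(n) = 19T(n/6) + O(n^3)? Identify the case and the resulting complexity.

Master Theorem for T(n) = 19T(n/6) + O(n^3):

a = 19, b = 6, c = 3
log_b(a) = log_6(19) = 1.6433

Case 3: c = 3 > log_6(19) = 1.6433
T(n) = O(n^3) = O(n^3)

For T(n) = 19T(n/6) + O(n^3): log_6(19) = 1.6433. This is Case 3 of the Master Theorem (c > log_b(a), work dominated by root), giving O(n^3).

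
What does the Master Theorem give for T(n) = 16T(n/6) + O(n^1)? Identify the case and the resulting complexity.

Master Theorem for T(n) = 16T(n/6) + O(n^1):

a = 16, b = 6, c = 1
log_b(a) = log_6(16) = 1.5474

Case 1: c = 1 < log_6(16) = 1.5474
T(n) = O(n^(log_6 16))

For T(n) = 16T(n/6) + O(n^1): log_6(16) = 1.5474. This is Case 1 of the Master Theorem (c < log_b(a), work dominated by leaves), giving O(n^(log_6 16)).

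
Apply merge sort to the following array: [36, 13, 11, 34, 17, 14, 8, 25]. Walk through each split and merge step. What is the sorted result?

Merge sort trace:

Split: [36, 13, 11, 34, 17, 14, 8, 25] -> [36, 13, 11, 34] and [17, 14, 8, 25]
  Split: [36, 13, 11, 34] -> [36, 13] and [11, 34]
    Split: [36, 13] -> [36] and [13]
    Merge: [36] + [13] -> [13, 36]
    Split: [11, 34] -> [11] and [34]
    Merge: [11] + [34] -> [11, 34]
  Merge: [13, 36] + [11, 34] -> [11, 13, 34, 36]
  Split: [17, 14, 8, 25] -> [17, 14] and [8, 25]
    Split: [17, 14] -> [17] and [14]
    Merge: [17] + [14] -> [14, 17]
    Split: [8, 25] -> [8] and [25]
    Merge: [8] + [25] -> [8, 25]
  Merge: [14, 17] + [8, 25] -> [8, 14, 17, 25]
Merge: [11, 13, 34, 36] + [8, 14, 17, 25] -> [8, 11, 13, 14, 17, 25, 34, 36]

Final sorted array: [8, 11, 13, 14, 17, 25, 34, 36]

The merge sort proceeds by recursively splitting the array and merging sorted halves.
After all merges, the sorted array is [8, 11, 13, 14, 17, 25, 34, 36].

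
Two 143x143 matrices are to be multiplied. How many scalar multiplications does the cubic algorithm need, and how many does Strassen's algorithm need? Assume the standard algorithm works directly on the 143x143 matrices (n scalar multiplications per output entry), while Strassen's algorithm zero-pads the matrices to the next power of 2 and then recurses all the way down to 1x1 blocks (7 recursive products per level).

Matrix multiplication for 143x143 matrices:

Strassen's algorithm requires power-of-2 dimensions. Pad 143x143 to 256x256 (next power of 2).

Standard algorithm: 143^3 = 2924207 multiplications
Strassen's algorithm: 7^(log2(256)) = 7^8 = 5764801 multiplications
Difference: 2924207 - 5764801 = -2840594 (Strassen uses MORE here due to padding overhead — for small or just-over-power-of-2 n, padding can outweigh the per-level savings)

Standard: 2924207 multiplications (143^3). Strassen: 5764801 multiplications (7^8, after padding to 256x256). Strassen reduces 8 recursive multiplications to 7 at each level.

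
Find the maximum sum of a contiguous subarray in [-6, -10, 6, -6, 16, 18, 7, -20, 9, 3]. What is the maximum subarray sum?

Using Kadane's algorithm on [-6, -10, 6, -6, 16, 18, 7, -20, 9, 3]:

Scanning through the array:
Position 1 (value -10): max_ending_here = -10, max_so_far = -6
Position 2 (value 6): max_ending_here = 6, max_so_far = 6
Position 3 (value -6): max_ending_here = 0, max_so_far = 6
Position 4 (value 16): max_ending_here = 16, max_so_far = 16
Position 5 (value 18): max_ending_here = 34, max_so_far = 34
Position 6 (value 7): max_ending_here = 41, max_so_far = 41
Position 7 (value -20): max_ending_here = 21, max_so_far = 41
Position 8 (value 9): max_ending_here = 30, max_so_far = 41
Position 9 (value 3): max_ending_here = 33, max_so_far = 41

Maximum subarray: [6, -6, 16, 18, 7]
Maximum sum: 41

The maximum subarray is [6, -6, 16, 18, 7] with sum 41. This subarray runs from index 2 to index 6.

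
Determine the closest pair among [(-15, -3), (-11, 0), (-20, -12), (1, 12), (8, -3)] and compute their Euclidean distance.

Computing all pairwise distances among 5 points:

d((-15, -3), (-11, 0)) = 5.0 <-- minimum
d((-15, -3), (-20, -12)) = 10.2956
d((-15, -3), (1, 12)) = 21.9317
d((-15, -3), (8, -3)) = 23.0
d((-11, 0), (-20, -12)) = 15.0
d((-11, 0), (1, 12)) = 16.9706
d((-11, 0), (8, -3)) = 19.2354
d((-20, -12), (1, 12)) = 31.8904
d((-20, -12), (8, -3)) = 29.4109
d((1, 12), (8, -3)) = 16.5529

Closest pair: (-15, -3) and (-11, 0) with distance 5.0

The closest pair is (-15, -3) and (-11, 0) with Euclidean distance 5.0. For 5 points, brute-force pairwise comparison is shown above. For large n, the divide-and-conquer algorithm (sort by x, recurse on halves, check the dividing strip) achieves O(n log n).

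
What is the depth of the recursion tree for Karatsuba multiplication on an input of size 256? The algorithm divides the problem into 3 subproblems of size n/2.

For divide and conquer with division factor 2:

Problem sizes at each level:
Level 0: 256
Level 1: 128
Level 2: 64
Level 3: 32
Level 4: 16
Level 5: 8
Level 6: 4
Level 7: 2
Level 8: 1

The root is level 0 and the size-1 base case is level 8 (the tree spans levels 0 through 8, i.e. 9 levels counting the root), so the depth is the number of divisions: log_2(256) = 8

The recursion tree depth is log_2(256) = 8. At each level, the problem size is divided by 2, so it takes 8 divisions to reduce to a base case of size 1. The algorithm makes 3 recursive calls at each level.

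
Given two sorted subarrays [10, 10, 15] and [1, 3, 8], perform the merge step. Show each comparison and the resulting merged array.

Merging process:

Compare 10 vs 1: take 1 from right. Merged: [1]
Compare 10 vs 3: take 3 from right. Merged: [1, 3]
Compare 10 vs 8: take 8 from right. Merged: [1, 3, 8]
Append remaining from left: [10, 10, 15]. Merged: [1, 3, 8, 10, 10, 15]

Final merged array: [1, 3, 8, 10, 10, 15]
Total comparisons: 3

The merged array is [1, 3, 8, 10, 10, 15], requiring 3 comparisons. The merge step runs in O(n) time where n is the total number of elements.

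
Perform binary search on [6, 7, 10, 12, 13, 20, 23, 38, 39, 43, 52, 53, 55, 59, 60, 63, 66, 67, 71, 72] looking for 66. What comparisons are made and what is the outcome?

Binary search for 66 in [6, 7, 10, 12, 13, 20, 23, 38, 39, 43, 52, 53, 55, 59, 60, 63, 66, 67, 71, 72]:

lo=0, hi=19, mid=9, arr[mid]=43 -> 43 < 66, search right half
lo=10, hi=19, mid=14, arr[mid]=60 -> 60 < 66, search right half
lo=15, hi=19, mid=17, arr[mid]=67 -> 67 > 66, search left half
lo=15, hi=16, mid=15, arr[mid]=63 -> 63 < 66, search right half
lo=16, hi=16, mid=16, arr[mid]=66 -> Found target at index 16!

Binary search finds 66 at index 16 after 5 comparisons. The search repeatedly halves the search space by comparing with the middle element.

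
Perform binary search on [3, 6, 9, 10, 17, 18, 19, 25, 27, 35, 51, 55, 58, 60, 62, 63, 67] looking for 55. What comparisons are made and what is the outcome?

Binary search for 55 in [3, 6, 9, 10, 17, 18, 19, 25, 27, 35, 51, 55, 58, 60, 62, 63, 67]:

lo=0, hi=16, mid=8, arr[mid]=27 -> 27 < 55, search right half
lo=9, hi=16, mid=12, arr[mid]=58 -> 58 > 55, search left half
lo=9, hi=11, mid=10, arr[mid]=51 -> 51 < 55, search right half
lo=11, hi=11, mid=11, arr[mid]=55 -> Found target at index 11!

Binary search finds 55 at index 11 after 4 comparisons. The search repeatedly halves the search space by comparing with the middle element.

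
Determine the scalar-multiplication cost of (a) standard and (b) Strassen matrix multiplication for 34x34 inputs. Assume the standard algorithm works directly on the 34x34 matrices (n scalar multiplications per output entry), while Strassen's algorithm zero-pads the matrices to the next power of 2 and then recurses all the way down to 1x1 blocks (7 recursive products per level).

Matrix multiplication for 34x34 matrices:

Strassen's algorithm requires power-of-2 dimensions. Pad 34x34 to 64x64 (next power of 2).

Standard algorithm: 34^3 = 39304 multiplications
Strassen's algorithm: 7^(log2(64)) = 7^6 = 117649 multiplications
Difference: 39304 - 117649 = -78345 (Strassen uses MORE here due to padding overhead — for small or just-over-power-of-2 n, padding can outweigh the per-level savings)

Standard: 39304 multiplications (34^3). Strassen: 117649 multiplications (7^6, after padding to 64x64). Strassen reduces 8 recursive multiplications to 7 at each level.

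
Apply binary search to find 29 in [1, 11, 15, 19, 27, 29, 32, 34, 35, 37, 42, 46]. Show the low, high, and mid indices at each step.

Binary search for 29 in [1, 11, 15, 19, 27, 29, 32, 34, 35, 37, 42, 46]:

lo=0, hi=11, mid=5, arr[mid]=29 -> Found target at index 5!

Binary search finds 29 at index 5 after 1 comparisons. The search repeatedly halves the search space by comparing with the middle element.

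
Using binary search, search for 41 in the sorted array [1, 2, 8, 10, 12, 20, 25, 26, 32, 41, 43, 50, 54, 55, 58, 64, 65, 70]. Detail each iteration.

Binary search for 41 in [1, 2, 8, 10, 12, 20, 25, 26, 32, 41, 43, 50, 54, 55, 58, 64, 65, 70]:

lo=0, hi=17, mid=8, arr[mid]=32 -> 32 < 41, search right half
lo=9, hi=17, mid=13, arr[mid]=55 -> 55 > 41, search left half
lo=9, hi=12, mid=10, arr[mid]=43 -> 43 > 41, search left half
lo=9, hi=9, mid=9, arr[mid]=41 -> Found target at index 9!

Binary search finds 41 at index 9 after 4 comparisons. The search repeatedly halves the search space by comparing with the middle element.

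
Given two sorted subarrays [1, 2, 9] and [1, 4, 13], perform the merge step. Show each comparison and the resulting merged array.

Merging process:

Compare 1 vs 1: take 1 from left. Merged: [1]
Compare 2 vs 1: take 1 from right. Merged: [1, 1]
Compare 2 vs 4: take 2 from left. Merged: [1, 1, 2]
Compare 9 vs 4: take 4 from right. Merged: [1, 1, 2, 4]
Compare 9 vs 13: take 9 from left. Merged: [1, 1, 2, 4, 9]
Append remaining from right: [13]. Merged: [1, 1, 2, 4, 9, 13]

Final merged array: [1, 1, 2, 4, 9, 13]
Total comparisons: 5

The merged array is [1, 1, 2, 4, 9, 13], requiring 5 comparisons. The merge step runs in O(n) time where n is the total number of elements.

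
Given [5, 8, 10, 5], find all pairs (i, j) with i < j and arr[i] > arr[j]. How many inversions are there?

Finding inversions in [5, 8, 10, 5]:

(1, 3): arr[1]=8 > arr[3]=5
(2, 3): arr[2]=10 > arr[3]=5

Total inversions: 2

The array has 2 inversion(s): (1,3), (2,3). Each pair (i,j) satisfies i < j and arr[i] > arr[j].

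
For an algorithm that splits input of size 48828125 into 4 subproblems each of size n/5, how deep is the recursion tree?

For divide and conquer with division factor 5:

Problem sizes at each level:
Level 0: 48828125
Level 1: 9765625
Level 2: 1953125
Level 3: 390625
Level 4: 78125
Level 5: 15625
Level 6: 3125
Level 7: 625
Level 8: 125
Level 9: 25
Level 10: 5
Level 11: 1

The root is level 0 and the size-1 base case is level 11 (the tree spans levels 0 through 11, i.e. 12 levels counting the root), so the depth is the number of divisions: log_5(48828125) = 11

The recursion tree depth is log_5(48828125) = 11. At each level, the problem size is divided by 5, so it takes 11 divisions to reduce to a base case of size 1. The algorithm makes 4 recursive calls at each level.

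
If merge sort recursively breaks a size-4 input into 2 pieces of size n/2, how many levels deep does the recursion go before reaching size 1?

For divide and conquer with division factor 2:

Problem sizes at each level:
Level 0: 4
Level 1: 2
Level 2: 1

The root is level 0 and the size-1 base case is level 2 (the tree spans levels 0 through 2, i.e. 3 levels counting the root), so the depth is the number of divisions: log_2(4) = 2

The recursion tree depth is log_2(4) = 2. At each level, the problem size is divided by 2, so it takes 2 divisions to reduce to a base case of size 1. The algorithm makes 2 recursive calls at each level.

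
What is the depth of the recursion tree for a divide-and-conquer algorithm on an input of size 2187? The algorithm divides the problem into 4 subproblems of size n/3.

For divide and conquer with division factor 3:

Problem sizes at each level:
Level 0: 2187
Level 1: 729
Level 2: 243
Level 3: 81
Level 4: 27
Level 5: 9
Level 6: 3
Level 7: 1

The root is level 0 and the size-1 base case is level 7 (the tree spans levels 0 through 7, i.e. 8 levels counting the root), so the depth is the number of divisions: log_3(2187) = 7

The recursion tree depth is log_3(2187) = 7. At each level, the problem size is divided by 3, so it takes 7 divisions to reduce to a base case of size 1. The algorithm makes 4 recursive calls at each level.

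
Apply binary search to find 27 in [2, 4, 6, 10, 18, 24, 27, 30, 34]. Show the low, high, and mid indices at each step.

Binary search for 27 in [2, 4, 6, 10, 18, 24, 27, 30, 34]:

lo=0, hi=8, mid=4, arr[mid]=18 -> 18 < 27, search right half
lo=5, hi=8, mid=6, arr[mid]=27 -> Found target at index 6!

Binary search finds 27 at index 6 after 2 comparisons. The search repeatedly halves the search space by comparing with the middle element.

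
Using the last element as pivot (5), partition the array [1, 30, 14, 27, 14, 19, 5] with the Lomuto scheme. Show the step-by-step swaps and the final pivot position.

Lomuto partition with pivot = 5:

Initial array: [1, 30, 14, 27, 14, 19, 5]

arr[0]=1 <= 5: swap with position 0, array becomes [1, 30, 14, 27, 14, 19, 5]
arr[1]=30 > 5: no swap
arr[2]=14 > 5: no swap
arr[3]=27 > 5: no swap
arr[4]=14 > 5: no swap
arr[5]=19 > 5: no swap

Place pivot at position 1: [1, 5, 14, 27, 14, 19, 30]
Pivot position: 1

After partitioning with pivot 5, the array becomes [1, 5, 14, 27, 14, 19, 30]. The pivot is placed at index 1. All elements to the left of the pivot are <= 5, and all elements to the right are > 5.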